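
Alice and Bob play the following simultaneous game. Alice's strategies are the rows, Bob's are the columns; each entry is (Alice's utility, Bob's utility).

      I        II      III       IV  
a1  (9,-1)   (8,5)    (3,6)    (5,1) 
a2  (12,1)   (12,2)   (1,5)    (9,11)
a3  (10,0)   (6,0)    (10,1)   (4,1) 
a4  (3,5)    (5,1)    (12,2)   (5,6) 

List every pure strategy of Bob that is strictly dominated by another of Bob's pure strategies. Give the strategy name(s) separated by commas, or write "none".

I: dominated, since IV does at least as well everywhere (a1: 1>-1, a2: 11>1, a3: 1>0, a4: 6>5).
II is strictly dominated by III (a1: 6>5, a2: 5>2, a3: 1>0, a4: 2>1).
Nothing dominates III: I at a1 (6>-1); II at a1 (6>5); IV at a1 (6>1).
Nothing dominates IV: I at a1 (1>-1); II at a2 (11>2); III at a2 (11>5).

I, II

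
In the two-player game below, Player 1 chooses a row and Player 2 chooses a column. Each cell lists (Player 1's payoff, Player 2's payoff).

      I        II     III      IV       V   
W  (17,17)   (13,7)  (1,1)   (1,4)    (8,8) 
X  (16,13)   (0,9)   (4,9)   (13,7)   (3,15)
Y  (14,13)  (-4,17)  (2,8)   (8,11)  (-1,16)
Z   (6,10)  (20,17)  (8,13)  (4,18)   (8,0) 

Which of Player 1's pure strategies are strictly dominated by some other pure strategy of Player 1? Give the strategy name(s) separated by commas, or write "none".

Nothing dominates W: X at I (17>16); Y at I (17>14); Z at I (17>6).
X: no other strategy beats it everywhere (W at III (4>1); Y at I (16>14); Z at I (16>6)).
X strictly dominates Y — I: 16>14, II: 0>-4, III: 4>2, IV: 13>8, V: 3>-1.
Z is not dominated — it holds its own against W at II (20>13); X at II (20>0); Y at II (20>-4).

Y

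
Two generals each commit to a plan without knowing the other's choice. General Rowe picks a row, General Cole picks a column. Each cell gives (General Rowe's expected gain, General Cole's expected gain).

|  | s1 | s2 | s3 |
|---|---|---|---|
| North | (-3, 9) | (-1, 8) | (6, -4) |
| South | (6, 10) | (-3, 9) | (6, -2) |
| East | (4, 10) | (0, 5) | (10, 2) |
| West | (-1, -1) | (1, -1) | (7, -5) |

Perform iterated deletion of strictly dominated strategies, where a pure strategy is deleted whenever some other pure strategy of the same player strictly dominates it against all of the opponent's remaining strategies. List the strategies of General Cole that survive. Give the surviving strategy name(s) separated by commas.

s1, s2

For General Rowe, East strictly dominates North on the remaining columns (s1: 4>-3, s2: 0>-1, s3: 10>6); eliminate North.
For General Cole, s1 strictly dominates s3 on the remaining rows (South: 10>-2, East: 10>2, West: -1>-5); eliminate s3.
Among the remaining strategies, none is strictly dominated by another pure strategy of the same player, so the elimination stops.
Surviving strategies — General Rowe: {South, East, West}; General Cole: {s1, s2}.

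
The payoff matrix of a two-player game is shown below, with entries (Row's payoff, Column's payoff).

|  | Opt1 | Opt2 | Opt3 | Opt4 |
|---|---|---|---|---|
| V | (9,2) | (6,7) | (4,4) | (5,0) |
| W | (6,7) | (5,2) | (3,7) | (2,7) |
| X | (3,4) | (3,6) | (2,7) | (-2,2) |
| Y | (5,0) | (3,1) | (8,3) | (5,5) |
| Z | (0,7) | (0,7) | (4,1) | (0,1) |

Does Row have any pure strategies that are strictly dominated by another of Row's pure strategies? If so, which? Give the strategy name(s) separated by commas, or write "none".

V: no other strategy beats it everywhere (W at Opt1 (9>6); X at Opt1 (9>3); Y at Opt1 (9>5); Z at Opt1 (9>0)).
W is strictly dominated by V (Opt1: 9>6, Opt2: 6>5, Opt3: 4>3, Opt4: 5>2).
X: dominated, since V does at least as well everywhere (Opt1: 9>3, Opt2: 6>3, Opt3: 4>2, Opt4: 5>-2).
Y: no other strategy beats it everywhere (V at Opt3 (8>4); W at Opt3 (8>3); X at Opt1 (5>3); Z at Opt1 (5>0)).
Z: dominated, since Y does at least as well everywhere (Opt1: 5>0, Opt2: 3>0, Opt3: 8>4, Opt4: 5>0).

W, X, Z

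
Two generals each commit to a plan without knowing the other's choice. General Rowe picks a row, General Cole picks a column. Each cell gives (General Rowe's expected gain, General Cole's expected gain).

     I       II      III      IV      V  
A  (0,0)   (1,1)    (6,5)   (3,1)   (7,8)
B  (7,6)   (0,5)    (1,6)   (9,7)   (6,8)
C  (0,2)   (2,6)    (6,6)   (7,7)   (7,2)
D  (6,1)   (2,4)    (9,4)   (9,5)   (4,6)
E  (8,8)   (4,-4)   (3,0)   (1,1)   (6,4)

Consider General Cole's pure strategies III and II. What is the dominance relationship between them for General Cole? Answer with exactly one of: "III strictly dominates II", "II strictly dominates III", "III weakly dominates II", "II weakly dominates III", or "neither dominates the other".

III weakly dominates II

Compare III to II across each opponent action: A: 5>1, B: 6>5, C: 6=6, D: 4=4, E: 0>-4.
III is at least as good everywhere and strictly better somewhere (tied only at C, D), so III weakly but not strictly dominates II.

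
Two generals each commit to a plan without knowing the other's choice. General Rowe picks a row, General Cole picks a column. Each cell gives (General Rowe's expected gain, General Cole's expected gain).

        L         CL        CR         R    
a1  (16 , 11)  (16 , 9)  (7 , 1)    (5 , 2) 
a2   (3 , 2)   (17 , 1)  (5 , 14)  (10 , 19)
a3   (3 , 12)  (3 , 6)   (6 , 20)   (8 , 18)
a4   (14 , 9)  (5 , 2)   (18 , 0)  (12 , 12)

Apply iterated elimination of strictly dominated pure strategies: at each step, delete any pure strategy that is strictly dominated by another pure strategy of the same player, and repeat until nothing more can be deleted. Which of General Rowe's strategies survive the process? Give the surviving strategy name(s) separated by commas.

General Rowe's strategy a3 is strictly dominated by a4 (L: 14>3, CL: 5>3, CR: 18>6, R: 12>8) and is removed.
General Cole's strategy CL is strictly dominated by L (a1: 11>9, a2: 2>1, a4: 9>2) and is removed.
Row a2 is eliminated: a4 beats it against every remaining column (L: 14>3, CR: 18>5, R: 12>10).
General Cole's strategy CR is strictly dominated by L (a1: 11>1, a4: 9>0) and is removed.
Among the remaining strategies, none is strictly dominated by another pure strategy of the same player, so the elimination stops.
Surviving strategies — General Rowe: {a1, a4}; General Cole: {L, R}.

a1, a4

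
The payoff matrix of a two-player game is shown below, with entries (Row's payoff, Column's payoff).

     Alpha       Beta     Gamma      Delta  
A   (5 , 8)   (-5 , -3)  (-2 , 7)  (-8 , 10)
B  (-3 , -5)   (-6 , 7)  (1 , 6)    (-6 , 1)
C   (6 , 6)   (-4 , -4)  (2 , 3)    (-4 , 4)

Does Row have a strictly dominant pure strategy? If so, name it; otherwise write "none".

C

C vs A: Alpha: 6>5, Beta: -4>-5, Gamma: 2>-2, Delta: -4>-8.
C vs B: Alpha: 6>-3, Beta: -4>-6, Gamma: 2>1, Delta: -4>-6.
C strictly beats every other strategy against every opponent action, so it is strictly dominant.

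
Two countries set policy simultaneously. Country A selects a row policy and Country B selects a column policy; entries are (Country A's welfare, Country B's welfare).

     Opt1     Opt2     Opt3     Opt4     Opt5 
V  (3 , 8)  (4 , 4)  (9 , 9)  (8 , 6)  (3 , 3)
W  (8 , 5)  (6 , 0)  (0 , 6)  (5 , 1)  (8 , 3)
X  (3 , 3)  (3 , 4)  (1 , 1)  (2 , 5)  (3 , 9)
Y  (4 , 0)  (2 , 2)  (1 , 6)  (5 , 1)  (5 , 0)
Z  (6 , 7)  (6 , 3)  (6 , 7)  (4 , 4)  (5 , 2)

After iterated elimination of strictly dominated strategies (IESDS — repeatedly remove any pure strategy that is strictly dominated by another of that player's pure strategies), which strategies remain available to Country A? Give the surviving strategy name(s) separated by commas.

Row X is eliminated: Z beats it against every remaining column (Opt1: 6>3, Opt2: 6>3, Opt3: 6>1, Opt4: 4>2, Opt5: 5>3).
For Country B, Opt3 strictly dominates Opt2 on the remaining rows (V: 9>4, W: 6>0, Y: 6>2, Z: 7>3); eliminate Opt2.
For Country B, Opt3 strictly dominates Opt4 on the remaining rows (V: 9>6, W: 6>1, Y: 6>1, Z: 7>4); eliminate Opt4.
Country B's strategy Opt5 is strictly dominated by Opt3 (V: 9>3, W: 6>3, Y: 6>0, Z: 7>2) and is removed.
Country A's strategy Y is strictly dominated by Z (Opt1: 6>4, Opt3: 6>1) and is removed.
Among the remaining strategies, none is strictly dominated by another pure strategy of the same player, so the elimination stops.
Surviving strategies — Country A: {V, W, Z}; Country B: {Opt1, Opt3}.

V, W, Z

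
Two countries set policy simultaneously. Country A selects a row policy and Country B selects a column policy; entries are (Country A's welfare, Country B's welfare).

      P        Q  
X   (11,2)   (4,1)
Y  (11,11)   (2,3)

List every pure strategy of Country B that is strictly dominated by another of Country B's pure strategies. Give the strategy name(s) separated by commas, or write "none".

Q

Nothing dominates P: Q at X (2>1).
Q is strictly dominated by P (X: 2>1, Y: 11>3).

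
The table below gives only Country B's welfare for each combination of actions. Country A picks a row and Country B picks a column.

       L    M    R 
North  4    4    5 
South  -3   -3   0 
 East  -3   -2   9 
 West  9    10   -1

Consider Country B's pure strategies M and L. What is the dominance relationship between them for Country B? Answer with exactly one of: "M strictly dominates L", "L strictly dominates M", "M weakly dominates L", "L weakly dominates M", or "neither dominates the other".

M's payoffs vs L's, by Country A's action — North: 4=4, South: -3=-3, East: -2>-3, West: 10>9.
M is at least as good everywhere and strictly better somewhere (tied only at North, South), so M weakly but not strictly dominates L.

M weakly dominates L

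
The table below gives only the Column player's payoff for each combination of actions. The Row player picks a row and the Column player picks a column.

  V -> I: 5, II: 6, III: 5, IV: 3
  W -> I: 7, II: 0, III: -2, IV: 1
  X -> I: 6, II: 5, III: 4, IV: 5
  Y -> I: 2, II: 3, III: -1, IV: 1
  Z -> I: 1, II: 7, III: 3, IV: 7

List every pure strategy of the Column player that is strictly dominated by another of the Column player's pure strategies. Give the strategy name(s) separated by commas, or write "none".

I: no other strategy beats it everywhere (II at W (7>0); III at V (5=5); IV at V (5>3)).
Nothing dominates II: I at V (6>5); III at V (6>5); IV at V (6>3).
II strictly dominates III — V: 6>5, W: 0>-2, X: 5>4, Y: 3>-1, Z: 7>3.
IV is not dominated — it holds its own against I at Z (7>1); II at W (1>0); III at W (1>-2).

III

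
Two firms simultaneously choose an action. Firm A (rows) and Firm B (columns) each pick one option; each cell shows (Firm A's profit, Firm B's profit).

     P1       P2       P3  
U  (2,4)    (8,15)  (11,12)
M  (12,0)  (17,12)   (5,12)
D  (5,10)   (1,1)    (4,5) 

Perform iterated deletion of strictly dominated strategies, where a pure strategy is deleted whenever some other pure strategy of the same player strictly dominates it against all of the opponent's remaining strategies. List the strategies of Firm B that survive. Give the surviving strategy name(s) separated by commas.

For Firm A, M strictly dominates D on the remaining columns (P1: 12>5, P2: 17>1, P3: 5>4); eliminate D.
For Firm B, P2 strictly dominates P1 on the remaining rows (U: 15>4, M: 12>0); eliminate P1.
Among the remaining strategies, none is strictly dominated by another pure strategy of the same player, so the elimination stops.
Surviving strategies — Firm A: {U, M}; Firm B: {P2, P3}.

P2, P3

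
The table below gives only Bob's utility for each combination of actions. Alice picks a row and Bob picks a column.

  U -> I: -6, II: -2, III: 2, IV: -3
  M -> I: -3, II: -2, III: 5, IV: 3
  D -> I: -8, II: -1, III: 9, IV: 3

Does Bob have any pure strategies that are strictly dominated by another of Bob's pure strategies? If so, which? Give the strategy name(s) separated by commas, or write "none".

I: dominated, since II does at least as well everywhere (U: -2>-6, M: -2>-3, D: -1>-8).
II: dominated, since III does at least as well everywhere (U: 2>-2, M: 5>-2, D: 9>-1).
Nothing dominates III: I at U (2>-6); II at U (2>-2); IV at U (2>-3).
IV is strictly dominated by III (U: 2>-3, M: 5>3, D: 9>3).

I, II, IV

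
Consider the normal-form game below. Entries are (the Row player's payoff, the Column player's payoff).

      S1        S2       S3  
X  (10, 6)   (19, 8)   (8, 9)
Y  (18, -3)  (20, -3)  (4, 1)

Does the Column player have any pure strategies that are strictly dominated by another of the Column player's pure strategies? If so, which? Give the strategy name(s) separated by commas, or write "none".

S1, S2

S1 is strictly dominated by S3 (X: 9>6, Y: 1>-3).
S2 is strictly dominated by S3 (X: 9>8, Y: 1>-3).
S3 is not dominated — it holds its own against S1 at X (9>6); S2 at X (9>8).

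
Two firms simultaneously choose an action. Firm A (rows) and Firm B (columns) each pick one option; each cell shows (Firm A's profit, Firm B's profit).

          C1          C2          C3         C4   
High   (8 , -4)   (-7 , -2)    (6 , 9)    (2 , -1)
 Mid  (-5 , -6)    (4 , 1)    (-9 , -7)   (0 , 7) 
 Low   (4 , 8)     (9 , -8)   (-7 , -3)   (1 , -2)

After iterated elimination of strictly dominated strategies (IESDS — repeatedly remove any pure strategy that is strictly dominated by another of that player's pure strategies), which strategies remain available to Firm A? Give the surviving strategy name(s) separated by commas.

High

For Firm A, Low strictly dominates Mid on the remaining columns (C1: 4>-5, C2: 9>4, C3: -7>-9, C4: 1>0); eliminate Mid.
Column C2 is eliminated: C3 beats it against every remaining row (High: 9>-2, Low: -3>-8).
Firm A's strategy Low is strictly dominated by High (C1: 8>4, C3: 6>-7, C4: 2>1) and is removed.
Firm B's strategy C1 is strictly dominated by C3 (High: 9>-4) and is removed.
For Firm B, C3 strictly dominates C4 on the remaining rows (High: 9>-1); eliminate C4.
Among the remaining strategies, none is strictly dominated by another pure strategy of the same player, so the elimination stops.
Surviving strategies — Firm A: {High}; Firm B: {C3}.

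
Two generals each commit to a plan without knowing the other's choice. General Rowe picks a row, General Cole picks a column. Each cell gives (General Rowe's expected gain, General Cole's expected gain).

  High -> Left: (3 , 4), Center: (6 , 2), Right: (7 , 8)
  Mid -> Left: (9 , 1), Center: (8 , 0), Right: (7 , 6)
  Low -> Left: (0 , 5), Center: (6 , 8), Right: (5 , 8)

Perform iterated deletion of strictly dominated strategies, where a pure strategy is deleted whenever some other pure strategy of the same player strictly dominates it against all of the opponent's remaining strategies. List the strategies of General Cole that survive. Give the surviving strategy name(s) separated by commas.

Right

For General Rowe, Mid strictly dominates Low on the remaining columns (Left: 9>0, Center: 8>6, Right: 7>5); eliminate Low.
Column Left is eliminated: Right beats it against every remaining row (High: 8>4, Mid: 6>1).
General Cole's strategy Center is strictly dominated by Right (High: 8>2, Mid: 6>0) and is removed.
Among the remaining strategies, none is strictly dominated by another pure strategy of the same player, so the elimination stops.
Surviving strategies — General Rowe: {High, Mid}; General Cole: {Right}.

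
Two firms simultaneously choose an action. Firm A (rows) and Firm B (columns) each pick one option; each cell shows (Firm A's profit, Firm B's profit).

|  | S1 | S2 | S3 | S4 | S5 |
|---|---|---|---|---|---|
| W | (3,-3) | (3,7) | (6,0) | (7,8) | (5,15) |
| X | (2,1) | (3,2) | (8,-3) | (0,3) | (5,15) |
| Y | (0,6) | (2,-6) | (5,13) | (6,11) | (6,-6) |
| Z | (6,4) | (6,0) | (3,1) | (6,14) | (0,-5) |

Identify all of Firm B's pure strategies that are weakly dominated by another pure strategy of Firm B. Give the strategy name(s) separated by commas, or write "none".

S1, S2

S1: dominated, since S4 does at least as well everywhere (W: 8>-3, X: 3>1, Y: 11>6, Z: 14>4).
S2 is weakly dominated by S4 (W: 8>7, X: 3>2, Y: 11>-6, Z: 14>0).
S3: no other strategy beats it everywhere (S1 at W (0>-3); S2 at Y (13>-6); S4 at Y (13>11); S5 at Y (13>-6)).
S4: no other strategy beats it everywhere (S1 at W (8>-3); S2 at W (8>7); S3 at W (8>0); S5 at Y (11>-6)).
S5: no other strategy beats it everywhere (S1 at W (15>-3); S2 at W (15>7); S3 at W (15>0); S4 at W (15>8)).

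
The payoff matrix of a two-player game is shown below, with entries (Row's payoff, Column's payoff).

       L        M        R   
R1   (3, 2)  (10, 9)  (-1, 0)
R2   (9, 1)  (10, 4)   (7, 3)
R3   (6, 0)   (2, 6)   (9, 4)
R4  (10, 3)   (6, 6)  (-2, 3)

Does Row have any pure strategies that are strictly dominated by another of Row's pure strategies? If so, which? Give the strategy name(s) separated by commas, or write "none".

none

Nothing dominates R1: R2 at M (10=10); R3 at M (10>2); R4 at M (10>6).
R2: no other strategy beats it everywhere (R1 at L (9>3); R3 at L (9>6); R4 at M (10>6)).
R3 is not dominated — it holds its own against R1 at L (6>3); R2 at R (9>7); R4 at R (9>-2).
R4: no other strategy beats it everywhere (R1 at L (10>3); R2 at L (10>9); R3 at L (10>6)).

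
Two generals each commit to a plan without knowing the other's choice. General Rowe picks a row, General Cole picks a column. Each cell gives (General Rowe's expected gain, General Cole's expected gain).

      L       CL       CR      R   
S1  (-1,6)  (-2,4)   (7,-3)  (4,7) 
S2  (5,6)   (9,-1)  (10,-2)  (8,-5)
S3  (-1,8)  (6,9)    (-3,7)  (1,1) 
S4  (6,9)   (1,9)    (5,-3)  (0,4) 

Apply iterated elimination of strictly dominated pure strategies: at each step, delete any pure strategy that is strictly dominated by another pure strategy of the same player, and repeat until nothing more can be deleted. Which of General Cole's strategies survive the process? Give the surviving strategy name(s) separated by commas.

L, CL

For General Rowe, S2 strictly dominates S1 on the remaining columns (L: 5>-1, CL: 9>-2, CR: 10>7, R: 8>4); eliminate S1.
Row S3 is eliminated: S2 beats it against every remaining column (L: 5>-1, CL: 9>6, CR: 10>-3, R: 8>1).
For General Cole, L strictly dominates CR on the remaining rows (S2: 6>-2, S4: 9>-3); eliminate CR.
For General Cole, L strictly dominates R on the remaining rows (S2: 6>-5, S4: 9>4); eliminate R.
Among the remaining strategies, none is strictly dominated by another pure strategy of the same player, so the elimination stops.
Surviving strategies — General Rowe: {S2, S4}; General Cole: {L, CL}.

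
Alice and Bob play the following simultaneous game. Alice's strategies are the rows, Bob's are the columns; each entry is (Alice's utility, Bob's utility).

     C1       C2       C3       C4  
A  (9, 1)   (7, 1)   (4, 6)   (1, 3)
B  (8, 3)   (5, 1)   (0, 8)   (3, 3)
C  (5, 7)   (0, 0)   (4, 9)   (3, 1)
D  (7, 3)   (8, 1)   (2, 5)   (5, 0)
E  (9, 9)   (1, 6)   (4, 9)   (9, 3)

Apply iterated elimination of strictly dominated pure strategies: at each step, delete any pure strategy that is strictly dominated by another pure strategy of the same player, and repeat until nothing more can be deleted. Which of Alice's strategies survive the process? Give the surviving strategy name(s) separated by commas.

For Bob, C3 strictly dominates C2 on the remaining rows (A: 6>1, B: 8>1, C: 9>0, D: 5>1, E: 9>6); eliminate C2.
Alice's strategy B is strictly dominated by E (C1: 9>8, C3: 4>0, C4: 9>3) and is removed.
For Alice, E strictly dominates D on the remaining columns (C1: 9>7, C3: 4>2, C4: 9>5); eliminate D.
For Bob, C3 strictly dominates C4 on the remaining rows (A: 6>3, C: 9>1, E: 9>3); eliminate C4.
Among the remaining strategies, none is strictly dominated by another pure strategy of the same player, so the elimination stops.
Surviving strategies — Alice: {A, C, E}; Bob: {C1, C3}.

A, C, E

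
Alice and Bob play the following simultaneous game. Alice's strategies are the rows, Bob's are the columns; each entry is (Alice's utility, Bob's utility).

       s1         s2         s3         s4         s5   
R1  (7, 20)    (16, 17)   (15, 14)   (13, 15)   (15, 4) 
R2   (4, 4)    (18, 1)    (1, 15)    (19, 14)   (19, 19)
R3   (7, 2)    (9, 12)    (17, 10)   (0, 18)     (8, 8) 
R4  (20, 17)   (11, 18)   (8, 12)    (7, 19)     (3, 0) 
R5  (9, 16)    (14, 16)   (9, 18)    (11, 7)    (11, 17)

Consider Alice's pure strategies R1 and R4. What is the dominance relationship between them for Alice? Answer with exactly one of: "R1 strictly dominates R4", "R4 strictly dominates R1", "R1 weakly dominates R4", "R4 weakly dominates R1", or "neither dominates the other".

R1's payoffs vs R4's, by Bob's action — s1: 7<20, s2: 16>11, s3: 15>8, s4: 13>7, s5: 15>3.
R1 does better at s2, s3, s4, s5 but worse at s1; neither strategy dominates the other.

neither dominates the other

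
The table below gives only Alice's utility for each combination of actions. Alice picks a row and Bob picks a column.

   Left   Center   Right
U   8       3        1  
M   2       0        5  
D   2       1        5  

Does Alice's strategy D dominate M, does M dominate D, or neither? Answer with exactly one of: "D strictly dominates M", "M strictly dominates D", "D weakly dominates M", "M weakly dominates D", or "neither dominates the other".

D weakly dominates M

D's payoffs vs M's, by Bob's action — Left: 2=2, Center: 1>0, Right: 5=5.
D is at least as good everywhere and strictly better somewhere (tied only at Left, Right), so D weakly but not strictly dominates M.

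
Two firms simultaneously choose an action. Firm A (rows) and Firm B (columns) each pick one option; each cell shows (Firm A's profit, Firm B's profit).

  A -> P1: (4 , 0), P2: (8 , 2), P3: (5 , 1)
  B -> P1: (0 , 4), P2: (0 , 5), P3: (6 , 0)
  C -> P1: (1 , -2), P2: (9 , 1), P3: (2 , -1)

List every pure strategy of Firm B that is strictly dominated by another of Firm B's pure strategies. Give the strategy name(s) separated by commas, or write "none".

P1, P3

P1 is strictly dominated by P2 (A: 2>0, B: 5>4, C: 1>-2).
P2: no other strategy beats it everywhere (P1 at A (2>0); P3 at A (2>1)).
P3: dominated, since P2 does at least as well everywhere (A: 2>1, B: 5>0, C: 1>-1).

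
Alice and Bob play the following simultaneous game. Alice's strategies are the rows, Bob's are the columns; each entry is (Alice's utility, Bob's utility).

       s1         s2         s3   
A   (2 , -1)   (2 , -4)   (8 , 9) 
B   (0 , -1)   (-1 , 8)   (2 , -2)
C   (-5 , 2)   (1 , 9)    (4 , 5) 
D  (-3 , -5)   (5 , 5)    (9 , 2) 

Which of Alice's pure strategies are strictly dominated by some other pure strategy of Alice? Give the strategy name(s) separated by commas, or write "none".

B, C

Nothing dominates A: B at s1 (2>0); C at s1 (2>-5); D at s1 (2>-3).
A strictly dominates B — s1: 2>0, s2: 2>-1, s3: 8>2.
C is strictly dominated by A (s1: 2>-5, s2: 2>1, s3: 8>4).
D is not dominated — it holds its own against A at s2 (5>2); B at s2 (5>-1); C at s1 (-3>-5).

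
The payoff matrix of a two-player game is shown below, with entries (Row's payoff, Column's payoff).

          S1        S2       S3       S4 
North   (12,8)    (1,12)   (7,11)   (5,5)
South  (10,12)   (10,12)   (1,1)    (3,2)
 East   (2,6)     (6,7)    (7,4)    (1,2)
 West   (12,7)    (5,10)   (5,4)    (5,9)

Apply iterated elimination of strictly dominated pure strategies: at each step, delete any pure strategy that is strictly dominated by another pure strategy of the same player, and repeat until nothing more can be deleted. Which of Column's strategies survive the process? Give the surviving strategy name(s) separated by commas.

For Column, S2 strictly dominates S3 on the remaining rows (North: 12>11, South: 12>1, East: 7>4, West: 10>4); eliminate S3.
Row's strategy East is strictly dominated by South (S1: 10>2, S2: 10>6, S4: 3>1) and is removed.
Column's strategy S4 is strictly dominated by S2 (North: 12>5, South: 12>2, West: 10>9) and is removed.
Among the remaining strategies, none is strictly dominated by another pure strategy of the same player, so the elimination stops.
Surviving strategies — Row: {North, South, West}; Column: {S1, S2}.

S1, S2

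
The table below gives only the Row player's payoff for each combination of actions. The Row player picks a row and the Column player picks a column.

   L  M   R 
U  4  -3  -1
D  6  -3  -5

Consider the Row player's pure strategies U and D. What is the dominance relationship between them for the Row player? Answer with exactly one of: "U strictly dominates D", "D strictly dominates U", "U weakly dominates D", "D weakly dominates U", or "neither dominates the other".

neither dominates the other

U's payoffs vs D's, by the Column player's action — L: 4<6, M: -3=-3, R: -1>-5.
U does better at R but worse at L; neither strategy dominates the other.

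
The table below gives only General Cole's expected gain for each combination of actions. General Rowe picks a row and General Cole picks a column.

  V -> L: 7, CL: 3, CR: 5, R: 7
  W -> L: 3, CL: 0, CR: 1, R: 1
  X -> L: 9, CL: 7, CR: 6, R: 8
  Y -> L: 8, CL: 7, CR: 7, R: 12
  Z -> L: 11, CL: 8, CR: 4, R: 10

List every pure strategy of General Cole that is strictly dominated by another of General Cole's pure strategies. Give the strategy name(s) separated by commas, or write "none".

Nothing dominates L: CL at V (7>3); CR at V (7>5); R at V (7=7).
CL is strictly dominated by L (V: 7>3, W: 3>0, X: 9>7, Y: 8>7, Z: 11>8).
L strictly dominates CR — V: 7>5, W: 3>1, X: 9>6, Y: 8>7, Z: 11>4.
R is not dominated — it holds its own against L at V (7=7); CL at V (7>3); CR at V (7>5).

CL, CR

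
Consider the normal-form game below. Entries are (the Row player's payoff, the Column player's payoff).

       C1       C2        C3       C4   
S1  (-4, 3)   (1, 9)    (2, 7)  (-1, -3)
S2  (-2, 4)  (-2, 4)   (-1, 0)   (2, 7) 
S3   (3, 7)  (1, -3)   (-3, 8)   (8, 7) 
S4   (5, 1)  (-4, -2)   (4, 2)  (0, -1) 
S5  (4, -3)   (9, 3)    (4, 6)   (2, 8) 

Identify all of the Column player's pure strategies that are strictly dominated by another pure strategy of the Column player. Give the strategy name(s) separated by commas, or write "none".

none

Nothing dominates C1: C2 at S2 (4=4); C3 at S2 (4>0); C4 at S1 (3>-3).
C2 is not dominated — it holds its own against C1 at S1 (9>3); C3 at S1 (9>7); C4 at S1 (9>-3).
C3 is not dominated — it holds its own against C1 at S1 (7>3); C2 at S3 (8>-3); C4 at S1 (7>-3).
C4 is not dominated — it holds its own against C1 at S2 (7>4); C2 at S2 (7>4); C3 at S2 (7>0).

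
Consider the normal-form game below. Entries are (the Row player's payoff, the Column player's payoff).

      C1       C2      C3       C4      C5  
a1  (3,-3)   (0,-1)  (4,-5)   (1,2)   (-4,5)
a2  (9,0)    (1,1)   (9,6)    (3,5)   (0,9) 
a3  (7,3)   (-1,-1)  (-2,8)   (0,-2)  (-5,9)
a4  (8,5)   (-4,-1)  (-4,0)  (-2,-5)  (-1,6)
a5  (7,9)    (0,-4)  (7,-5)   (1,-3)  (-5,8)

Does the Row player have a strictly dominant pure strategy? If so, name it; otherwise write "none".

a2

a2 vs a1: C1: 9>3, C2: 1>0, C3: 9>4, C4: 3>1, C5: 0>-4.
a2 vs a3: C1: 9>7, C2: 1>-1, C3: 9>-2, C4: 3>0, C5: 0>-5.
a2 vs a4: C1: 9>8, C2: 1>-4, C3: 9>-4, C4: 3>-2, C5: 0>-1.
a2 vs a5: C1: 9>7, C2: 1>0, C3: 9>7, C4: 3>1, C5: 0>-5.
a2 strictly beats every other strategy against every opponent action, so it is strictly dominant.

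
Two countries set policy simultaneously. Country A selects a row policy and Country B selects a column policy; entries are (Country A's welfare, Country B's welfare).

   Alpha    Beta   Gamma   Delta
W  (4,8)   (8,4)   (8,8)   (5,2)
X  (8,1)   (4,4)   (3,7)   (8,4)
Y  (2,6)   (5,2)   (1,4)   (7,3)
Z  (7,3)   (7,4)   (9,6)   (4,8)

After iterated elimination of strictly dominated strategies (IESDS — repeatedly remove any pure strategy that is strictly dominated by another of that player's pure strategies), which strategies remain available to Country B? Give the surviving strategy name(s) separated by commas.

Alpha, Gamma, Delta

Column Beta is eliminated: Gamma beats it against every remaining row (W: 8>4, X: 7>4, Y: 4>2, Z: 6>4).
Country A's strategy Y is strictly dominated by X (Alpha: 8>2, Gamma: 3>1, Delta: 8>7) and is removed.
Among the remaining strategies, none is strictly dominated by another pure strategy of the same player, so the elimination stops.
Surviving strategies — Country A: {W, X, Z}; Country B: {Alpha, Gamma, Delta}.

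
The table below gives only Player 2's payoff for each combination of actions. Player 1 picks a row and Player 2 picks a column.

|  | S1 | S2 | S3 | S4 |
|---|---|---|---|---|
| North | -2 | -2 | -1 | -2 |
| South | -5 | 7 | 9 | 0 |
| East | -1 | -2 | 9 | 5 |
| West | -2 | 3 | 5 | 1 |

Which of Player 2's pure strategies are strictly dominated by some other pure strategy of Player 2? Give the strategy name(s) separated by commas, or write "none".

S1, S2, S4

S1: dominated, since S3 does at least as well everywhere (North: -1>-2, South: 9>-5, East: 9>-1, West: 5>-2).
S2: dominated, since S3 does at least as well everywhere (North: -1>-2, South: 9>7, East: 9>-2, West: 5>3).
S3: no other strategy beats it everywhere (S1 at North (-1>-2); S2 at North (-1>-2); S4 at North (-1>-2)).
S4: dominated, since S3 does at least as well everywhere (North: -1>-2, South: 9>0, East: 9>5, West: 5>1).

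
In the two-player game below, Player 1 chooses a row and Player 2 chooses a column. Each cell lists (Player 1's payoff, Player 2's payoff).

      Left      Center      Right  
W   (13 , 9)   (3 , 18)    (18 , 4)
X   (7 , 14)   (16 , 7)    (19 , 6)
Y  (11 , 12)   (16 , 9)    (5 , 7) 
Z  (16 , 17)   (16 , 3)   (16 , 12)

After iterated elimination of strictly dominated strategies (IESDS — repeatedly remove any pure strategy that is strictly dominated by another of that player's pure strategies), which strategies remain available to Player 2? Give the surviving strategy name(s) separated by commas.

Column Right is eliminated: Left beats it against every remaining row (W: 9>4, X: 14>6, Y: 12>7, Z: 17>12).
Player 1's strategy W is strictly dominated by Z (Left: 16>13, Center: 16>3) and is removed.
Column Center is eliminated: Left beats it against every remaining row (X: 14>7, Y: 12>9, Z: 17>3).
Row X is eliminated: Y beats it against every remaining column (Left: 11>7).
Player 1's strategy Y is strictly dominated by Z (Left: 16>11) and is removed.
Among the remaining strategies, none is strictly dominated by another pure strategy of the same player, so the elimination stops.
Surviving strategies — Player 1: {Z}; Player 2: {Left}.

Left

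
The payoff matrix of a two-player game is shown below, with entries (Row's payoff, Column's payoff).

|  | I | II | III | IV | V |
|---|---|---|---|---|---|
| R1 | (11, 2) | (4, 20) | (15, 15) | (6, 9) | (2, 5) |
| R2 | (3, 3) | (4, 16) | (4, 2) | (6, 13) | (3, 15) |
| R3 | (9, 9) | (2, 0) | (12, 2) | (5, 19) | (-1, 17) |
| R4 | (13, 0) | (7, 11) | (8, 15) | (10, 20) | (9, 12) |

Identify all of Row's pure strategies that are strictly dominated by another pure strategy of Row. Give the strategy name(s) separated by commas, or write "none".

R1: no other strategy beats it everywhere (R2 at I (11>3); R3 at I (11>9); R4 at III (15>8)).
R2 is strictly dominated by R4 (I: 13>3, II: 7>4, III: 8>4, IV: 10>6, V: 9>3).
R3 is strictly dominated by R1 (I: 11>9, II: 4>2, III: 15>12, IV: 6>5, V: 2>-1).
R4 is not dominated — it holds its own against R1 at I (13>11); R2 at I (13>3); R3 at I (13>9).

R2, R3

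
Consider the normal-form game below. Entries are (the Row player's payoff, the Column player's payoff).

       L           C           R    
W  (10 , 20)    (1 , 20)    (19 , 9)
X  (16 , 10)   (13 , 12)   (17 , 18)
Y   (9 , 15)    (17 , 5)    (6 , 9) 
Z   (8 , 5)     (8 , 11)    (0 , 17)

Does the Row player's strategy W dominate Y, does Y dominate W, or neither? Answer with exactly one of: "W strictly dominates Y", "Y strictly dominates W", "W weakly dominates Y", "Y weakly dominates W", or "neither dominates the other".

Compare W to Y across each opponent action: L: 10>9, C: 1<17, R: 19>6.
W does better at L, R but worse at C; neither strategy dominates the other.

neither dominates the other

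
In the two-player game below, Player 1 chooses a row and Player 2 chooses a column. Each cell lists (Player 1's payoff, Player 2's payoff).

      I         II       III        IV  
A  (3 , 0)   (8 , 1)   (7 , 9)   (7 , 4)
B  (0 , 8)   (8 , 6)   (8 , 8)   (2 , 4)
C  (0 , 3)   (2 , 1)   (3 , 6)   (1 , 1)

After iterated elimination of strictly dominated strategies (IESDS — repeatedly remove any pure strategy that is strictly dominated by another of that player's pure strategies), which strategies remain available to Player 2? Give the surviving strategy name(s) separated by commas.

Row C is eliminated: A beats it against every remaining column (I: 3>0, II: 8>2, III: 7>3, IV: 7>1).
Player 2's strategy II is strictly dominated by III (A: 9>1, B: 8>6) and is removed.
For Player 2, III strictly dominates IV on the remaining rows (A: 9>4, B: 8>4); eliminate IV.
Among the remaining strategies, none is strictly dominated by another pure strategy of the same player, so the elimination stops.
Surviving strategies — Player 1: {A, B}; Player 2: {I, III}.

I, III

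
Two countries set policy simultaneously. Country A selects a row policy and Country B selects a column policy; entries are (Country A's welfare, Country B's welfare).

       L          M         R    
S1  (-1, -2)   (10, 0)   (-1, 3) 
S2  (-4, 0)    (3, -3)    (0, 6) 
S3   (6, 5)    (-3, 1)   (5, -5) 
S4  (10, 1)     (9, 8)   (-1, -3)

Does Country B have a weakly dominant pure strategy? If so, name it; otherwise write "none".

L fails to dominate M at S1 (-2<0).
M fails to dominate L at S2 (-3<0).
R fails to dominate L at S3 (-5<5).
No single strategy dominates all the others.

none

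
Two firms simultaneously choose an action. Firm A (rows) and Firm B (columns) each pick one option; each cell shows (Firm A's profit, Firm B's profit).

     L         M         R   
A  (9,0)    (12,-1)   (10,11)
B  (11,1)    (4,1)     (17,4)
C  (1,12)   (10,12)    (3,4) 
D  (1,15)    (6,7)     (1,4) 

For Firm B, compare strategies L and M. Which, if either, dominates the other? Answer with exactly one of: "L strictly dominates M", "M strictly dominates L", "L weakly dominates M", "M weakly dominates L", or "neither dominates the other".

L weakly dominates M

Compare L to M across each choice by Firm A: A: 0>-1, B: 1=1, C: 12=12, D: 15>7.
L is at least as good everywhere and strictly better somewhere (tied only at B, C), so L weakly but not strictly dominates M.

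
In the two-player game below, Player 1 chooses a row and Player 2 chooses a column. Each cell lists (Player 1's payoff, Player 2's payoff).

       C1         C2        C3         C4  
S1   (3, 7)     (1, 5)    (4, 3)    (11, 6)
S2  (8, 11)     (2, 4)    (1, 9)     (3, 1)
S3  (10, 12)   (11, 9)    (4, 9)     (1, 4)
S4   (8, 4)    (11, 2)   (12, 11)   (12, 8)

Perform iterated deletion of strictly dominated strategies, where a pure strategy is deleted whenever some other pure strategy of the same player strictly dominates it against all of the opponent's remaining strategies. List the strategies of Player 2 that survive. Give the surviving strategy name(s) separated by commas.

C1, C3

For Player 1, S4 strictly dominates S1 on the remaining columns (C1: 8>3, C2: 11>1, C3: 12>4, C4: 12>11); eliminate S1.
Player 2's strategy C2 is strictly dominated by C1 (S2: 11>4, S3: 12>9, S4: 4>2) and is removed.
For Player 2, C3 strictly dominates C4 on the remaining rows (S2: 9>1, S3: 9>4, S4: 11>8); eliminate C4.
Row S2 is eliminated: S3 beats it against every remaining column (C1: 10>8, C3: 4>1).
Among the remaining strategies, none is strictly dominated by another pure strategy of the same player, so the elimination stops.
Surviving strategies — Player 1: {S3, S4}; Player 2: {C1, C3}.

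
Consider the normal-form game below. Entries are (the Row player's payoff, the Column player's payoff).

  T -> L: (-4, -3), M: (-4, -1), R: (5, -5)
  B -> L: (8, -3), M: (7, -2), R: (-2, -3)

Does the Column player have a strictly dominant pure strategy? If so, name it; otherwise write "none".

M vs L: T: -1>-3, B: -2>-3.
M vs R: T: -1>-5, B: -2>-3.
M strictly beats every other strategy against every opponent action, so it is strictly dominant.

M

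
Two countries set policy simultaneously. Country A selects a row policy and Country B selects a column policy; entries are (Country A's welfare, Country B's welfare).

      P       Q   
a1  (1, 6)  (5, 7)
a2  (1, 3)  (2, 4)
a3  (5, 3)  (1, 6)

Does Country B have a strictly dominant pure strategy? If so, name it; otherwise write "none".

Q

Q vs P: a1: 7>6, a2: 4>3, a3: 6>3.
Q strictly beats every other strategy against every opponent action, so it is strictly dominant.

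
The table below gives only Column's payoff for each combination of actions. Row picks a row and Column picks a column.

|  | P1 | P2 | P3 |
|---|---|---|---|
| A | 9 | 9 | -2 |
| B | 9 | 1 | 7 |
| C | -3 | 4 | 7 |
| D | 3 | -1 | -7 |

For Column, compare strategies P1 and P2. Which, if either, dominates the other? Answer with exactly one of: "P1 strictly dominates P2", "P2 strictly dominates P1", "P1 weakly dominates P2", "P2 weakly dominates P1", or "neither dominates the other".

neither dominates the other

P1's payoffs vs P2's, by Row's action — A: 9=9, B: 9>1, C: -3<4, D: 3>-1.
P1 does better at B, D but worse at C; neither strategy dominates the other.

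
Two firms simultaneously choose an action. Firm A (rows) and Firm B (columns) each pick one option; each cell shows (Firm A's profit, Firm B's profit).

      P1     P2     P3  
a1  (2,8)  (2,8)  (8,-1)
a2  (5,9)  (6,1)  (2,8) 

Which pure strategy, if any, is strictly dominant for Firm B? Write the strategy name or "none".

none

P1 fails to dominate P2 at a1 (8=8).
P2 fails to dominate P1 at a1 (8=8).
P3 fails to dominate P1 at a1 (-1<8).
No single strategy dominates all the others.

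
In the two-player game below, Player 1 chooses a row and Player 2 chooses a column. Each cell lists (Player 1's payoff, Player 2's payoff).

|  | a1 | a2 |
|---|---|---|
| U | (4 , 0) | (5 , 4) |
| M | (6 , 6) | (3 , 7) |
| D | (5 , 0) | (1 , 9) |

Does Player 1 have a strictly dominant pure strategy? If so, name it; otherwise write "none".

U fails to dominate M at a1 (4<6).
M fails to dominate U at a2 (3<5).
D fails to dominate U at a2 (1<5).
No single strategy dominates all the others.

none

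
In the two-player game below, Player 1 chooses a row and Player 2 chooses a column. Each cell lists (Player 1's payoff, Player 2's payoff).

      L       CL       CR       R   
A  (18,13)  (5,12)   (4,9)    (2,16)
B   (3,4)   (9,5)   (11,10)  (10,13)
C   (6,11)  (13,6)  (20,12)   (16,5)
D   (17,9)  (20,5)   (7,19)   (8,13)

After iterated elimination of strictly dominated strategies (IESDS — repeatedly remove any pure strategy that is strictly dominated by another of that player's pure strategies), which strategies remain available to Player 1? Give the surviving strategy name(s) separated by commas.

A, C, D

For Player 1, C strictly dominates B on the remaining columns (L: 6>3, CL: 13>9, CR: 20>11, R: 16>10); eliminate B.
For Player 2, L strictly dominates CL on the remaining rows (A: 13>12, C: 11>6, D: 9>5); eliminate CL.
Among the remaining strategies, none is strictly dominated by another pure strategy of the same player, so the elimination stops.
Surviving strategies — Player 1: {A, C, D}; Player 2: {L, CR, R}.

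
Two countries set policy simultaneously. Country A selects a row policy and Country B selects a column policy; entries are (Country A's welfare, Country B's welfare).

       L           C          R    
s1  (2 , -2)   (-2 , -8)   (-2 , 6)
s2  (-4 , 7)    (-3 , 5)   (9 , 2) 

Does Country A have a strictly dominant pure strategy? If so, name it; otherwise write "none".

s1 fails to dominate s2 at R (-2<9).
s2 fails to dominate s1 at L (-4<2).
No single strategy dominates all the others.

none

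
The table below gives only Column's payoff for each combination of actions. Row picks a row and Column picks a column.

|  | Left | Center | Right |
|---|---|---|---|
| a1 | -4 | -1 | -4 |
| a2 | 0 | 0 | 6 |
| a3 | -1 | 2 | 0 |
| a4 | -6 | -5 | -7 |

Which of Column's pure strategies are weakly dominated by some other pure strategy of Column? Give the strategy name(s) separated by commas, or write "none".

Left: dominated, since Center does at least as well everywhere (a1: -1>-4, a2: 0=0, a3: 2>-1, a4: -5>-6).
Center is not dominated — it holds its own against Left at a1 (-1>-4); Right at a1 (-1>-4).
Right is not dominated — it holds its own against Left at a2 (6>0); Center at a2 (6>0).

Left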